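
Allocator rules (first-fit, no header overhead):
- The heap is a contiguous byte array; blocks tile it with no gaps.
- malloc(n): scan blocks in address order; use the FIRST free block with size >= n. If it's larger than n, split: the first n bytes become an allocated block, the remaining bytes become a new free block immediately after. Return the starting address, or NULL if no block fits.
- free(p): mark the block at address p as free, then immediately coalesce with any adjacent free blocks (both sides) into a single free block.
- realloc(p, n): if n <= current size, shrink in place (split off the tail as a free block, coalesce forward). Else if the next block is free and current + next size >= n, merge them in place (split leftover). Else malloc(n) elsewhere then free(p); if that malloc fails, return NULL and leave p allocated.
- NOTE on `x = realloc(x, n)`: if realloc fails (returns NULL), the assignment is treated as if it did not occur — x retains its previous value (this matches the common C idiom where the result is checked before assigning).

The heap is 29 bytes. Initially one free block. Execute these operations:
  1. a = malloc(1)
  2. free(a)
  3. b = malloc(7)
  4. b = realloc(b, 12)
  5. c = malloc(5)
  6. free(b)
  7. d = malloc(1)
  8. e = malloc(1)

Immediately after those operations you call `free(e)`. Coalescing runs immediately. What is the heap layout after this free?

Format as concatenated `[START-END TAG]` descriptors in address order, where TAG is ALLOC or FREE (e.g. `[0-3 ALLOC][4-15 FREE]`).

Op 1: a = malloc(1) -> a = 0; heap: [0-0 ALLOC][1-28 FREE]
Op 2: free(a) -> (freed a); heap: [0-28 FREE]
Op 3: b = malloc(7) -> b = 0; heap: [0-6 ALLOC][7-28 FREE]
Op 4: b = realloc(b, 12) -> b = 0; heap: [0-11 ALLOC][12-28 FREE]
Op 5: c = malloc(5) -> c = 12; heap: [0-11 ALLOC][12-16 ALLOC][17-28 FREE]
Op 6: free(b) -> (freed b); heap: [0-11 FREE][12-16 ALLOC][17-28 FREE]
Op 7: d = malloc(1) -> d = 0; heap: [0-0 ALLOC][1-11 FREE][12-16 ALLOC][17-28 FREE]
Op 8: e = malloc(1) -> e = 1; heap: [0-0 ALLOC][1-1 ALLOC][2-11 FREE][12-16 ALLOC][17-28 FREE]
free(e): e = 1 -> block [1-1 ALLOC]; mark free, coalesce with adjacent free neighbors -> [0-0 ALLOC][1-11 FREE][12-16 ALLOC][17-28 FREE]

Answer: [0-0 ALLOC][1-11 FREE][12-16 ALLOC][17-28 FREE]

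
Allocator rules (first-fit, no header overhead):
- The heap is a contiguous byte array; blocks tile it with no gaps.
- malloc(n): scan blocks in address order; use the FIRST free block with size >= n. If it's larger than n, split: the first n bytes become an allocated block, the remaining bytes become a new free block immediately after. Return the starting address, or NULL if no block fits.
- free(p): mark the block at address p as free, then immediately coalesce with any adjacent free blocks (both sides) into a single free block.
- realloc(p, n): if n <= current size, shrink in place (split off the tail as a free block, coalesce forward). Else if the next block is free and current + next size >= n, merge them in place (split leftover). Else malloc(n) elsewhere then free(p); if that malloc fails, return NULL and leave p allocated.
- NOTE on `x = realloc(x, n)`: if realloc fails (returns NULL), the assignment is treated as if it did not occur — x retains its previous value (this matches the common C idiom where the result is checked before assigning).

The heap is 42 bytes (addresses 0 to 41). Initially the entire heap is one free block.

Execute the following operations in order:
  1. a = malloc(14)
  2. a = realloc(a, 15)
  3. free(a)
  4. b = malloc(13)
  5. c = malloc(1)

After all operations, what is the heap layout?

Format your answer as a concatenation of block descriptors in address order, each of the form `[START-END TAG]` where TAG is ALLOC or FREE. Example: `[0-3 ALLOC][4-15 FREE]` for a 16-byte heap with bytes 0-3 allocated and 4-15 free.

Answer: [0-12 ALLOC][13-13 ALLOC][14-41 FREE]

Derivation:
Op 1: a = malloc(14) -> a = 0; heap: [0-13 ALLOC][14-41 FREE]
Op 2: a = realloc(a, 15) -> a = 0; heap: [0-14 ALLOC][15-41 FREE]
Op 3: free(a) -> (freed a); heap: [0-41 FREE]
Op 4: b = malloc(13) -> b = 0; heap: [0-12 ALLOC][13-41 FREE]
Op 5: c = malloc(1) -> c = 13; heap: [0-12 ALLOC][13-13 ALLOC][14-41 FREE]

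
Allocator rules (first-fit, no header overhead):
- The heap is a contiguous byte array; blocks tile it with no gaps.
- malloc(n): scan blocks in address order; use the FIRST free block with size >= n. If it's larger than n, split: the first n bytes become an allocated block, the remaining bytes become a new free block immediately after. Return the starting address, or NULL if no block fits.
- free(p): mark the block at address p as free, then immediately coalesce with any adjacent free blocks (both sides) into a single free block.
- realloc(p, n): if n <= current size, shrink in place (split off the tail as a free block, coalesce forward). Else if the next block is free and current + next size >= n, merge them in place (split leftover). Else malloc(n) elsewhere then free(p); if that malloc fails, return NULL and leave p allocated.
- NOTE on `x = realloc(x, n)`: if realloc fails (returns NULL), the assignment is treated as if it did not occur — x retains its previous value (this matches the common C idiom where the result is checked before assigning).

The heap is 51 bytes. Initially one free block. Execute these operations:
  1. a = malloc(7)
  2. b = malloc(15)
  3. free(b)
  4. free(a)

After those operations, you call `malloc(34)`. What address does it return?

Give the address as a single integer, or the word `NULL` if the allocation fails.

Op 1: a = malloc(7) -> a = 0; heap: [0-6 ALLOC][7-50 FREE]
Op 2: b = malloc(15) -> b = 7; heap: [0-6 ALLOC][7-21 ALLOC][22-50 FREE]
Op 3: free(b) -> (freed b); heap: [0-6 ALLOC][7-50 FREE]
Op 4: free(a) -> (freed a); heap: [0-50 FREE]
malloc(34): first-fit scan over [0-50 FREE] -> 0

Answer: 0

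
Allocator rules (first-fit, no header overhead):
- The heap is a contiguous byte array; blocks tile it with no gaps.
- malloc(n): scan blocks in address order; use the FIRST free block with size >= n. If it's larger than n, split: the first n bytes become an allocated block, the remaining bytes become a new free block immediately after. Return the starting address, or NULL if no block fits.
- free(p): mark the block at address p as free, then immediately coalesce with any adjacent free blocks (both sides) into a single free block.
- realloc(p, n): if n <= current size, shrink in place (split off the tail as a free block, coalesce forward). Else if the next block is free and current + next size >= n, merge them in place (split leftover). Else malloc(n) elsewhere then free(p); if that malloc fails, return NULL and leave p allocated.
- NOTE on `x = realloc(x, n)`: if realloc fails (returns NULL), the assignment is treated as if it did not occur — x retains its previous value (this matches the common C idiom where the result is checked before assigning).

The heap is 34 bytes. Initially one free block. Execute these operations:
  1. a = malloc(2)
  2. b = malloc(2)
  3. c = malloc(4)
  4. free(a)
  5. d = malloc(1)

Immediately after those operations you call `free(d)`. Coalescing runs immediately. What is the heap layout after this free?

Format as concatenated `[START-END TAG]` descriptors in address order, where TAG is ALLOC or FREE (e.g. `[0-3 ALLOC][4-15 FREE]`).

Answer: [0-1 FREE][2-3 ALLOC][4-7 ALLOC][8-33 FREE]

Derivation:
Op 1: a = malloc(2) -> a = 0; heap: [0-1 ALLOC][2-33 FREE]
Op 2: b = malloc(2) -> b = 2; heap: [0-1 ALLOC][2-3 ALLOC][4-33 FREE]
Op 3: c = malloc(4) -> c = 4; heap: [0-1 ALLOC][2-3 ALLOC][4-7 ALLOC][8-33 FREE]
Op 4: free(a) -> (freed a); heap: [0-1 FREE][2-3 ALLOC][4-7 ALLOC][8-33 FREE]
Op 5: d = malloc(1) -> d = 0; heap: [0-0 ALLOC][1-1 FREE][2-3 ALLOC][4-7 ALLOC][8-33 FREE]
free(d): d = 0 -> block [0-0 ALLOC]; mark free, coalesce with adjacent free neighbors -> [0-1 FREE][2-3 ALLOC][4-7 ALLOC][8-33 FREE]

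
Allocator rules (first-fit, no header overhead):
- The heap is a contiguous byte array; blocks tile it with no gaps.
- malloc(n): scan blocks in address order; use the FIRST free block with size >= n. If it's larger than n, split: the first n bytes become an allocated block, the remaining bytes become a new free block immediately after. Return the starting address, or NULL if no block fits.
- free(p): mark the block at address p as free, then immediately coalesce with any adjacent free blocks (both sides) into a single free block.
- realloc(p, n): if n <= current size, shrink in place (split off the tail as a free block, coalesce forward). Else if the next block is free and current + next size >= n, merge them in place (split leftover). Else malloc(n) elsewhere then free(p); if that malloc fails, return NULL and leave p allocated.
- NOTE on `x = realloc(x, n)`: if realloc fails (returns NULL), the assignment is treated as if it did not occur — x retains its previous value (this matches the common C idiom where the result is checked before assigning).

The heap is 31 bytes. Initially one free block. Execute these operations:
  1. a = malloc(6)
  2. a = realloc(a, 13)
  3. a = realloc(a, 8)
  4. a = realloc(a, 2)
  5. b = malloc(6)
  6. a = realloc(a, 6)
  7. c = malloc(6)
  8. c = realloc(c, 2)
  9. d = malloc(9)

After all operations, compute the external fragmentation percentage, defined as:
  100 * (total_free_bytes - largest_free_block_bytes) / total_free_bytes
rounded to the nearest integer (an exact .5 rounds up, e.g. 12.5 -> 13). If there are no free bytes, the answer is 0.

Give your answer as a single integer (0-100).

Answer: 25

Derivation:
Op 1: a = malloc(6) -> a = 0; heap: [0-5 ALLOC][6-30 FREE]
Op 2: a = realloc(a, 13) -> a = 0; heap: [0-12 ALLOC][13-30 FREE]
Op 3: a = realloc(a, 8) -> a = 0; heap: [0-7 ALLOC][8-30 FREE]
Op 4: a = realloc(a, 2) -> a = 0; heap: [0-1 ALLOC][2-30 FREE]
Op 5: b = malloc(6) -> b = 2; heap: [0-1 ALLOC][2-7 ALLOC][8-30 FREE]
Op 6: a = realloc(a, 6) -> a = 8; heap: [0-1 FREE][2-7 ALLOC][8-13 ALLOC][14-30 FREE]
Op 7: c = malloc(6) -> c = 14; heap: [0-1 FREE][2-7 ALLOC][8-13 ALLOC][14-19 ALLOC][20-30 FREE]
Op 8: c = realloc(c, 2) -> c = 14; heap: [0-1 FREE][2-7 ALLOC][8-13 ALLOC][14-15 ALLOC][16-30 FREE]
Op 9: d = malloc(9) -> d = 16; heap: [0-1 FREE][2-7 ALLOC][8-13 ALLOC][14-15 ALLOC][16-24 ALLOC][25-30 FREE]
Free blocks: [2 6] total_free=8 largest=6 -> 100*(8-6)/8 = 200/8 = 25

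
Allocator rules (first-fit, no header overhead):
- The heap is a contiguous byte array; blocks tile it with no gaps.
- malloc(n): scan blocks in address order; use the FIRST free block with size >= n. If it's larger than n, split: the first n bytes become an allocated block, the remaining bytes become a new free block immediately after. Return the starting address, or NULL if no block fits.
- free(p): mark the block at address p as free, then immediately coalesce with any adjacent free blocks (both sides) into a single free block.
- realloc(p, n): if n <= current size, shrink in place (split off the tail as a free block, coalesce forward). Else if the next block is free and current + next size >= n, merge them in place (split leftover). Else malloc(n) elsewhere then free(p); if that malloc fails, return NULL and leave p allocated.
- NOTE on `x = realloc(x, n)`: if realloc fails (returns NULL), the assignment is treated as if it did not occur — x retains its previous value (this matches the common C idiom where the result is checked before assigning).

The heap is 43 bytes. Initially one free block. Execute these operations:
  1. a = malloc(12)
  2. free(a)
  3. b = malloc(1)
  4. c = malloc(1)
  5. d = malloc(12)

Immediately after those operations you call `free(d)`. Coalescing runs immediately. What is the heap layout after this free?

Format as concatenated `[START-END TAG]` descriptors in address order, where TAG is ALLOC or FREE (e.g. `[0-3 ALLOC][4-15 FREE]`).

Op 1: a = malloc(12) -> a = 0; heap: [0-11 ALLOC][12-42 FREE]
Op 2: free(a) -> (freed a); heap: [0-42 FREE]
Op 3: b = malloc(1) -> b = 0; heap: [0-0 ALLOC][1-42 FREE]
Op 4: c = malloc(1) -> c = 1; heap: [0-0 ALLOC][1-1 ALLOC][2-42 FREE]
Op 5: d = malloc(12) -> d = 2; heap: [0-0 ALLOC][1-1 ALLOC][2-13 ALLOC][14-42 FREE]
free(d): d = 2 -> block [2-13 ALLOC]; mark free, coalesce with adjacent free neighbors -> [0-0 ALLOC][1-1 ALLOC][2-42 FREE]

Answer: [0-0 ALLOC][1-1 ALLOC][2-42 FREE]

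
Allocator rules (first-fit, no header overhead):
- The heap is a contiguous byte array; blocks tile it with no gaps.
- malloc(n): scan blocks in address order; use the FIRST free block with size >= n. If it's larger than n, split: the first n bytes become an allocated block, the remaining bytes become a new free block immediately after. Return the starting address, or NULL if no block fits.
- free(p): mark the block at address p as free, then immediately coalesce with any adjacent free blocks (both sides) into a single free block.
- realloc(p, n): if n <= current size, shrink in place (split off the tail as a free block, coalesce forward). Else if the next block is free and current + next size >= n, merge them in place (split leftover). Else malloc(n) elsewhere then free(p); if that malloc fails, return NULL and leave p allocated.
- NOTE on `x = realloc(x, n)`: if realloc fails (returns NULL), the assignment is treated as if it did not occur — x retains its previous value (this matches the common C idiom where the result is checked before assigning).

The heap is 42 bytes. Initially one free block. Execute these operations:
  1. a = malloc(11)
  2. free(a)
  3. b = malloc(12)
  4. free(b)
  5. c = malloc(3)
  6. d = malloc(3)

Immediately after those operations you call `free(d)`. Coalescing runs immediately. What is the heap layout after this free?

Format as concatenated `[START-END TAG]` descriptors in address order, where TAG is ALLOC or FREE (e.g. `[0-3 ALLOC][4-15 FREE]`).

Answer: [0-2 ALLOC][3-41 FREE]

Derivation:
Op 1: a = malloc(11) -> a = 0; heap: [0-10 ALLOC][11-41 FREE]
Op 2: free(a) -> (freed a); heap: [0-41 FREE]
Op 3: b = malloc(12) -> b = 0; heap: [0-11 ALLOC][12-41 FREE]
Op 4: free(b) -> (freed b); heap: [0-41 FREE]
Op 5: c = malloc(3) -> c = 0; heap: [0-2 ALLOC][3-41 FREE]
Op 6: d = malloc(3) -> d = 3; heap: [0-2 ALLOC][3-5 ALLOC][6-41 FREE]
free(d): d = 3 -> block [3-5 ALLOC]; mark free, coalesce with adjacent free neighbors -> [0-2 ALLOC][3-41 FREE]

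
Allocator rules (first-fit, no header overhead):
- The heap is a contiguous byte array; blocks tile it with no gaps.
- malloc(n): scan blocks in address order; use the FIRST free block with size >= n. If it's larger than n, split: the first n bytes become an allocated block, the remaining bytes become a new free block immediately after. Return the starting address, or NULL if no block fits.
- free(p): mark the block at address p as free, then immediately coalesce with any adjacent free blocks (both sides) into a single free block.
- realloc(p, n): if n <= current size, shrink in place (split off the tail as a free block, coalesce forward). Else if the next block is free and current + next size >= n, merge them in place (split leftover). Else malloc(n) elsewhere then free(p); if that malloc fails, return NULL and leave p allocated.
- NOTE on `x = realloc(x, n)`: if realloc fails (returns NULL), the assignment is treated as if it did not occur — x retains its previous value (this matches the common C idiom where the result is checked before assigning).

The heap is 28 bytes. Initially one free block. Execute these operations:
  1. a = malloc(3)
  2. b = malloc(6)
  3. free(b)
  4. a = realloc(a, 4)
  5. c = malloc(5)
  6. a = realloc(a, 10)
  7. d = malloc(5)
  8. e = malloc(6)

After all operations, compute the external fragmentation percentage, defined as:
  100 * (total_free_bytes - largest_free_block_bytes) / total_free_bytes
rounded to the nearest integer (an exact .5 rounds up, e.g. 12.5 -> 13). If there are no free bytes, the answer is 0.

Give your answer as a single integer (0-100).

Op 1: a = malloc(3) -> a = 0; heap: [0-2 ALLOC][3-27 FREE]
Op 2: b = malloc(6) -> b = 3; heap: [0-2 ALLOC][3-8 ALLOC][9-27 FREE]
Op 3: free(b) -> (freed b); heap: [0-2 ALLOC][3-27 FREE]
Op 4: a = realloc(a, 4) -> a = 0; heap: [0-3 ALLOC][4-27 FREE]
Op 5: c = malloc(5) -> c = 4; heap: [0-3 ALLOC][4-8 ALLOC][9-27 FREE]
Op 6: a = realloc(a, 10) -> a = 9; heap: [0-3 FREE][4-8 ALLOC][9-18 ALLOC][19-27 FREE]
Op 7: d = malloc(5) -> d = 19; heap: [0-3 FREE][4-8 ALLOC][9-18 ALLOC][19-23 ALLOC][24-27 FREE]
Op 8: e = malloc(6) -> e = NULL; heap: [0-3 FREE][4-8 ALLOC][9-18 ALLOC][19-23 ALLOC][24-27 FREE]
Free blocks: [4 4] total_free=8 largest=4 -> 100*(8-4)/8 = 400/8 = 50

Answer: 50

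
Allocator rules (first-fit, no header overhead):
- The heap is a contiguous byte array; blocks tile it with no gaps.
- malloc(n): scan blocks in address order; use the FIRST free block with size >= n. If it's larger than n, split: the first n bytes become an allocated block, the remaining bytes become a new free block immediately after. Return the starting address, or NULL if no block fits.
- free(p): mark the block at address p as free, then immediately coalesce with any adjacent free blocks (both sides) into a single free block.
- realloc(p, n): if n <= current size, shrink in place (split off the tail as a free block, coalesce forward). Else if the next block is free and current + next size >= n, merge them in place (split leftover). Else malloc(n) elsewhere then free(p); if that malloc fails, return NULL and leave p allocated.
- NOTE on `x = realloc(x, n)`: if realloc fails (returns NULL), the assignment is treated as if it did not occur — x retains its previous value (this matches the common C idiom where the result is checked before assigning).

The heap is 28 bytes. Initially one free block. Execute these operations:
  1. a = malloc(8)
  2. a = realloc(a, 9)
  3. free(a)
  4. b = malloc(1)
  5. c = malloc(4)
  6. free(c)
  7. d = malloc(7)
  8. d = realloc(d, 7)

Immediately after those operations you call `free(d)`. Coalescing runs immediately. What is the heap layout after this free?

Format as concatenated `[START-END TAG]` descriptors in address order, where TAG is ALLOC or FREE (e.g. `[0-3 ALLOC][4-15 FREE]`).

Op 1: a = malloc(8) -> a = 0; heap: [0-7 ALLOC][8-27 FREE]
Op 2: a = realloc(a, 9) -> a = 0; heap: [0-8 ALLOC][9-27 FREE]
Op 3: free(a) -> (freed a); heap: [0-27 FREE]
Op 4: b = malloc(1) -> b = 0; heap: [0-0 ALLOC][1-27 FREE]
Op 5: c = malloc(4) -> c = 1; heap: [0-0 ALLOC][1-4 ALLOC][5-27 FREE]
Op 6: free(c) -> (freed c); heap: [0-0 ALLOC][1-27 FREE]
Op 7: d = malloc(7) -> d = 1; heap: [0-0 ALLOC][1-7 ALLOC][8-27 FREE]
Op 8: d = realloc(d, 7) -> d = 1; heap: [0-0 ALLOC][1-7 ALLOC][8-27 FREE]
free(d): d = 1 -> block [1-7 ALLOC]; mark free, coalesce with adjacent free neighbors -> [0-0 ALLOC][1-27 FREE]

Answer: [0-0 ALLOC][1-27 FREE]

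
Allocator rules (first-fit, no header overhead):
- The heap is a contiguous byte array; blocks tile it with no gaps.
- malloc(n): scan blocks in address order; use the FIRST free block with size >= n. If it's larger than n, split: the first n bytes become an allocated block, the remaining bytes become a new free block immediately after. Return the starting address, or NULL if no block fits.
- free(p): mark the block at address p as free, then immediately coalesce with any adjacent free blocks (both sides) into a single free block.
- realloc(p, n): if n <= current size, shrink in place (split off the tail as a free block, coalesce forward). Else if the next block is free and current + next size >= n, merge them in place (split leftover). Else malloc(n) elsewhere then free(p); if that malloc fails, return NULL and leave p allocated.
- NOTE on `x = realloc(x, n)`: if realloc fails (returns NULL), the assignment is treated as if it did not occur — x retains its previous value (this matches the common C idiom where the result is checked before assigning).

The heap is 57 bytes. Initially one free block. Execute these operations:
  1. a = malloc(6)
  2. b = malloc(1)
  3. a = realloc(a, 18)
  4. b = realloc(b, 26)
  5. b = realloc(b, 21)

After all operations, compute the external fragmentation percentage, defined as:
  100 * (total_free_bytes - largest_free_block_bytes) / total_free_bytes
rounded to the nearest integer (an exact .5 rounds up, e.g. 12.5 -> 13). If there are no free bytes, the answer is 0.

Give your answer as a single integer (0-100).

Op 1: a = malloc(6) -> a = 0; heap: [0-5 ALLOC][6-56 FREE]
Op 2: b = malloc(1) -> b = 6; heap: [0-5 ALLOC][6-6 ALLOC][7-56 FREE]
Op 3: a = realloc(a, 18) -> a = 7; heap: [0-5 FREE][6-6 ALLOC][7-24 ALLOC][25-56 FREE]
Op 4: b = realloc(b, 26) -> b = 25; heap: [0-6 FREE][7-24 ALLOC][25-50 ALLOC][51-56 FREE]
Op 5: b = realloc(b, 21) -> b = 25; heap: [0-6 FREE][7-24 ALLOC][25-45 ALLOC][46-56 FREE]
Free blocks: [7 11] total_free=18 largest=11 -> 100*(18-11)/18 = 700/18 ≈ 38.889 -> rounds to 39

Answer: 39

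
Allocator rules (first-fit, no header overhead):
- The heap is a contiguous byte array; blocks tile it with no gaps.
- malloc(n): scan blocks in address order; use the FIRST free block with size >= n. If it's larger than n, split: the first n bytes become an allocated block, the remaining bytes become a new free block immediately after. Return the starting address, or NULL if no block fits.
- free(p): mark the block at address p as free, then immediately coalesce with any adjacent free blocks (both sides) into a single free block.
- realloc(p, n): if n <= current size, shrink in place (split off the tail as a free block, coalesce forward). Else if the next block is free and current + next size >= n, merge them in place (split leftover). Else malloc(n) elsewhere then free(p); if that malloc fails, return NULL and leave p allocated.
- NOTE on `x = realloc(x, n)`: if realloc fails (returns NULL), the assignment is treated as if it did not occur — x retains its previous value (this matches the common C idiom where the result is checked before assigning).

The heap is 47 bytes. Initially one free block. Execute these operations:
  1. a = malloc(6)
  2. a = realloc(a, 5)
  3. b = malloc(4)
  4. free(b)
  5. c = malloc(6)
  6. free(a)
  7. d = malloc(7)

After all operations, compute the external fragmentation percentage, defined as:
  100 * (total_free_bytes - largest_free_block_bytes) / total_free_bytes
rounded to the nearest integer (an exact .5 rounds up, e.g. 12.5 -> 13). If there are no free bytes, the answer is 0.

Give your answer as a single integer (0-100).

Op 1: a = malloc(6) -> a = 0; heap: [0-5 ALLOC][6-46 FREE]
Op 2: a = realloc(a, 5) -> a = 0; heap: [0-4 ALLOC][5-46 FREE]
Op 3: b = malloc(4) -> b = 5; heap: [0-4 ALLOC][5-8 ALLOC][9-46 FREE]
Op 4: free(b) -> (freed b); heap: [0-4 ALLOC][5-46 FREE]
Op 5: c = malloc(6) -> c = 5; heap: [0-4 ALLOC][5-10 ALLOC][11-46 FREE]
Op 6: free(a) -> (freed a); heap: [0-4 FREE][5-10 ALLOC][11-46 FREE]
Op 7: d = malloc(7) -> d = 11; heap: [0-4 FREE][5-10 ALLOC][11-17 ALLOC][18-46 FREE]
Free blocks: [5 29] total_free=34 largest=29 -> 100*(34-29)/34 = 500/34 ≈ 14.706 -> rounds to 15

Answer: 15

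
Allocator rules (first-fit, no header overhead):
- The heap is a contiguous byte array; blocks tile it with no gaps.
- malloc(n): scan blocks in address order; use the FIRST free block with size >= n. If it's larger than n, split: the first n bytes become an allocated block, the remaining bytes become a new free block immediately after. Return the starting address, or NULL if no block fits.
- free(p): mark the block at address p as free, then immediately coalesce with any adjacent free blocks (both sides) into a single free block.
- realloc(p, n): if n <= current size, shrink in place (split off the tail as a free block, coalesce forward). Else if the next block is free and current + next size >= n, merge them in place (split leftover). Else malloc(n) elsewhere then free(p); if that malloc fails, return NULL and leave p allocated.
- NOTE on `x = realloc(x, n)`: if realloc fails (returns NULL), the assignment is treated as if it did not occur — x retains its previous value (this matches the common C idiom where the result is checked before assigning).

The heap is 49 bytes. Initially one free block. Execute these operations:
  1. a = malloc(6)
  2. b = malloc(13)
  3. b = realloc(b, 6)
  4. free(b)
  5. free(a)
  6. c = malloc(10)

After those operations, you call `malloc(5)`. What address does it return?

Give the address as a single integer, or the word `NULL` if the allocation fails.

Answer: 10

Derivation:
Op 1: a = malloc(6) -> a = 0; heap: [0-5 ALLOC][6-48 FREE]
Op 2: b = malloc(13) -> b = 6; heap: [0-5 ALLOC][6-18 ALLOC][19-48 FREE]
Op 3: b = realloc(b, 6) -> b = 6; heap: [0-5 ALLOC][6-11 ALLOC][12-48 FREE]
Op 4: free(b) -> (freed b); heap: [0-5 ALLOC][6-48 FREE]
Op 5: free(a) -> (freed a); heap: [0-48 FREE]
Op 6: c = malloc(10) -> c = 0; heap: [0-9 ALLOC][10-48 FREE]
malloc(5): first-fit scan over [0-9 ALLOC][10-48 FREE] -> 10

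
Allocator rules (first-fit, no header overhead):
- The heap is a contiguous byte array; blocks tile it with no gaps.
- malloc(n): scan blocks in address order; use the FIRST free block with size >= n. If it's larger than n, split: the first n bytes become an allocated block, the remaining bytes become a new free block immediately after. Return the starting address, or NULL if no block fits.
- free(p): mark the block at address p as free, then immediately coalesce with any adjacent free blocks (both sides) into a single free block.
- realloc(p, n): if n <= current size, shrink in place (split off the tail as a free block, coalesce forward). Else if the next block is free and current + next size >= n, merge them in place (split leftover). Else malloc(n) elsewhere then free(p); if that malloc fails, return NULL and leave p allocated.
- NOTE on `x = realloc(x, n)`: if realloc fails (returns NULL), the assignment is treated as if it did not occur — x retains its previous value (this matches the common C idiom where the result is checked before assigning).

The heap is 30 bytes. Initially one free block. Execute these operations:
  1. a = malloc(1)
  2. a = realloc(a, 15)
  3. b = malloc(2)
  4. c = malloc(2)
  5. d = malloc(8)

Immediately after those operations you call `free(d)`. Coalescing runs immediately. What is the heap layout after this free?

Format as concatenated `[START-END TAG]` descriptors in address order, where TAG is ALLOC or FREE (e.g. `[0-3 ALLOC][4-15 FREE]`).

Answer: [0-14 ALLOC][15-16 ALLOC][17-18 ALLOC][19-29 FREE]

Derivation:
Op 1: a = malloc(1) -> a = 0; heap: [0-0 ALLOC][1-29 FREE]
Op 2: a = realloc(a, 15) -> a = 0; heap: [0-14 ALLOC][15-29 FREE]
Op 3: b = malloc(2) -> b = 15; heap: [0-14 ALLOC][15-16 ALLOC][17-29 FREE]
Op 4: c = malloc(2) -> c = 17; heap: [0-14 ALLOC][15-16 ALLOC][17-18 ALLOC][19-29 FREE]
Op 5: d = malloc(8) -> d = 19; heap: [0-14 ALLOC][15-16 ALLOC][17-18 ALLOC][19-26 ALLOC][27-29 FREE]
free(d): d = 19 -> block [19-26 ALLOC]; mark free, coalesce with adjacent free neighbors -> [0-14 ALLOC][15-16 ALLOC][17-18 ALLOC][19-29 FREE]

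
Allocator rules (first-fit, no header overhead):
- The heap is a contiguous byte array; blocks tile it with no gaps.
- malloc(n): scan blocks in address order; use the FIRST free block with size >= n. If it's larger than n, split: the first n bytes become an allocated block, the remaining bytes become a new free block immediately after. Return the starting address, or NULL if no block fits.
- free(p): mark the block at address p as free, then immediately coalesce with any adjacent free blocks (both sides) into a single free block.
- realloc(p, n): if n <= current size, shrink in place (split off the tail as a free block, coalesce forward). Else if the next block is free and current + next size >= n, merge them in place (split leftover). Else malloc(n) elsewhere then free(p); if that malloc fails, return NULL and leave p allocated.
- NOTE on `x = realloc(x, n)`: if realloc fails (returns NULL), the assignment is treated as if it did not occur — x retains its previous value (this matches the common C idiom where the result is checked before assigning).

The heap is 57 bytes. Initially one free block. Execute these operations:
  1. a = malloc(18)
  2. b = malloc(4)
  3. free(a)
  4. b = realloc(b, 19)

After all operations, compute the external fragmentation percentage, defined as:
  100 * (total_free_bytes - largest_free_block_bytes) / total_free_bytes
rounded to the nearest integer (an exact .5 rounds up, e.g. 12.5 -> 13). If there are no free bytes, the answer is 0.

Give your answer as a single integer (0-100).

Op 1: a = malloc(18) -> a = 0; heap: [0-17 ALLOC][18-56 FREE]
Op 2: b = malloc(4) -> b = 18; heap: [0-17 ALLOC][18-21 ALLOC][22-56 FREE]
Op 3: free(a) -> (freed a); heap: [0-17 FREE][18-21 ALLOC][22-56 FREE]
Op 4: b = realloc(b, 19) -> b = 18; heap: [0-17 FREE][18-36 ALLOC][37-56 FREE]
Free blocks: [18 20] total_free=38 largest=20 -> 100*(38-20)/38 = 1800/38 ≈ 47.368 -> rounds to 47

Answer: 47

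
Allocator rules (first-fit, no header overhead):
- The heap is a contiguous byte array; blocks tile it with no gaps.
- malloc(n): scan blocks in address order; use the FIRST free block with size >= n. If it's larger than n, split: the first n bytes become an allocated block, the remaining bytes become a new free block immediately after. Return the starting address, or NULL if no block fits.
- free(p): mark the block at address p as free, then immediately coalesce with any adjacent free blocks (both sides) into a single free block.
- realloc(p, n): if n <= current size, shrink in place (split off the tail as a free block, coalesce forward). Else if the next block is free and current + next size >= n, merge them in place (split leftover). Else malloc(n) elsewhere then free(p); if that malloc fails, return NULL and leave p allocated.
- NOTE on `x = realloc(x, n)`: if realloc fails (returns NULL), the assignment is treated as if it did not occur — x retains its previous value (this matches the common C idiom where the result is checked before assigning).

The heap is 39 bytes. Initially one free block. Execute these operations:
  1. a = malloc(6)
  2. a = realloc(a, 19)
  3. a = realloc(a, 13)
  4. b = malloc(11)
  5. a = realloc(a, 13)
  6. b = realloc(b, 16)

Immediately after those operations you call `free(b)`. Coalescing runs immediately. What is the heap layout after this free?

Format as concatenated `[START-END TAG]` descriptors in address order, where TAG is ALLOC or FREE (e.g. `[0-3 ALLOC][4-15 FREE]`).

Answer: [0-12 ALLOC][13-38 FREE]

Derivation:
Op 1: a = malloc(6) -> a = 0; heap: [0-5 ALLOC][6-38 FREE]
Op 2: a = realloc(a, 19) -> a = 0; heap: [0-18 ALLOC][19-38 FREE]
Op 3: a = realloc(a, 13) -> a = 0; heap: [0-12 ALLOC][13-38 FREE]
Op 4: b = malloc(11) -> b = 13; heap: [0-12 ALLOC][13-23 ALLOC][24-38 FREE]
Op 5: a = realloc(a, 13) -> a = 0; heap: [0-12 ALLOC][13-23 ALLOC][24-38 FREE]
Op 6: b = realloc(b, 16) -> b = 13; heap: [0-12 ALLOC][13-28 ALLOC][29-38 FREE]
free(b): b = 13 -> block [13-28 ALLOC]; mark free, coalesce with adjacent free neighbors -> [0-12 ALLOC][13-38 FREE]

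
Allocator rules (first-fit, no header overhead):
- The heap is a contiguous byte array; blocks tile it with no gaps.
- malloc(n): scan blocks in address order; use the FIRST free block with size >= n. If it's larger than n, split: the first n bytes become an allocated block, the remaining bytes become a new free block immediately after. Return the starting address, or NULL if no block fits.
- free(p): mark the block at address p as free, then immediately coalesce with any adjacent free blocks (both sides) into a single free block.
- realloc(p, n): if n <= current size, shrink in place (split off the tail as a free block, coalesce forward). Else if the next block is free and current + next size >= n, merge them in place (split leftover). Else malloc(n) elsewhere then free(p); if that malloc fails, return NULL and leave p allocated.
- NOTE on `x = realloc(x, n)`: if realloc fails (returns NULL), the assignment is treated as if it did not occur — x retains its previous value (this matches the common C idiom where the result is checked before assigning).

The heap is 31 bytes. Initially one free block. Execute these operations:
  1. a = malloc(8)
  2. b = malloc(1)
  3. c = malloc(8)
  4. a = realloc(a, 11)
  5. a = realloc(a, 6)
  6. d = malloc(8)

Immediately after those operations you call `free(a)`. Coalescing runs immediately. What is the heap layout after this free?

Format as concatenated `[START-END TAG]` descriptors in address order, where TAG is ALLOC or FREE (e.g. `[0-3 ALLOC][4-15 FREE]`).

Answer: [0-7 ALLOC][8-8 ALLOC][9-16 ALLOC][17-30 FREE]

Derivation:
Op 1: a = malloc(8) -> a = 0; heap: [0-7 ALLOC][8-30 FREE]
Op 2: b = malloc(1) -> b = 8; heap: [0-7 ALLOC][8-8 ALLOC][9-30 FREE]
Op 3: c = malloc(8) -> c = 9; heap: [0-7 ALLOC][8-8 ALLOC][9-16 ALLOC][17-30 FREE]
Op 4: a = realloc(a, 11) -> a = 17; heap: [0-7 FREE][8-8 ALLOC][9-16 ALLOC][17-27 ALLOC][28-30 FREE]
Op 5: a = realloc(a, 6) -> a = 17; heap: [0-7 FREE][8-8 ALLOC][9-16 ALLOC][17-22 ALLOC][23-30 FREE]
Op 6: d = malloc(8) -> d = 0; heap: [0-7 ALLOC][8-8 ALLOC][9-16 ALLOC][17-22 ALLOC][23-30 FREE]
free(a): a = 17 -> block [17-22 ALLOC]; mark free, coalesce with adjacent free neighbors -> [0-7 ALLOC][8-8 ALLOC][9-16 ALLOC][17-30 FREE]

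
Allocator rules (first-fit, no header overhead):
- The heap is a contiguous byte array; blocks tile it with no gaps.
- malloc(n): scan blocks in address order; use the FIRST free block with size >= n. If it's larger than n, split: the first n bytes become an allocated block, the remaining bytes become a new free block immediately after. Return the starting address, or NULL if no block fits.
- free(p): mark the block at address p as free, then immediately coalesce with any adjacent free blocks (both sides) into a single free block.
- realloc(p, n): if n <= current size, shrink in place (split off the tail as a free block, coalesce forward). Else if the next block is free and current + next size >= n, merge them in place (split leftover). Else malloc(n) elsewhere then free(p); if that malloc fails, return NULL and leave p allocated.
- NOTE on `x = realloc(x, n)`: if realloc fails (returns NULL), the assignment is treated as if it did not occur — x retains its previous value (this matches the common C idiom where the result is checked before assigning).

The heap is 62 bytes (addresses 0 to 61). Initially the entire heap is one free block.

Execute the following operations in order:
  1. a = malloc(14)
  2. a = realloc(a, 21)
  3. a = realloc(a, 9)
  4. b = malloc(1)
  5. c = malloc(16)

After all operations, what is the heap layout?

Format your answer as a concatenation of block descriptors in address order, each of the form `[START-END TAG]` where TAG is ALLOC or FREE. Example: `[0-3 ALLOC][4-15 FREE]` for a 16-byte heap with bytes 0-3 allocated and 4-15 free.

Answer: [0-8 ALLOC][9-9 ALLOC][10-25 ALLOC][26-61 FREE]

Derivation:
Op 1: a = malloc(14) -> a = 0; heap: [0-13 ALLOC][14-61 FREE]
Op 2: a = realloc(a, 21) -> a = 0; heap: [0-20 ALLOC][21-61 FREE]
Op 3: a = realloc(a, 9) -> a = 0; heap: [0-8 ALLOC][9-61 FREE]
Op 4: b = malloc(1) -> b = 9; heap: [0-8 ALLOC][9-9 ALLOC][10-61 FREE]
Op 5: c = malloc(16) -> c = 10; heap: [0-8 ALLOC][9-9 ALLOC][10-25 ALLOC][26-61 FREE]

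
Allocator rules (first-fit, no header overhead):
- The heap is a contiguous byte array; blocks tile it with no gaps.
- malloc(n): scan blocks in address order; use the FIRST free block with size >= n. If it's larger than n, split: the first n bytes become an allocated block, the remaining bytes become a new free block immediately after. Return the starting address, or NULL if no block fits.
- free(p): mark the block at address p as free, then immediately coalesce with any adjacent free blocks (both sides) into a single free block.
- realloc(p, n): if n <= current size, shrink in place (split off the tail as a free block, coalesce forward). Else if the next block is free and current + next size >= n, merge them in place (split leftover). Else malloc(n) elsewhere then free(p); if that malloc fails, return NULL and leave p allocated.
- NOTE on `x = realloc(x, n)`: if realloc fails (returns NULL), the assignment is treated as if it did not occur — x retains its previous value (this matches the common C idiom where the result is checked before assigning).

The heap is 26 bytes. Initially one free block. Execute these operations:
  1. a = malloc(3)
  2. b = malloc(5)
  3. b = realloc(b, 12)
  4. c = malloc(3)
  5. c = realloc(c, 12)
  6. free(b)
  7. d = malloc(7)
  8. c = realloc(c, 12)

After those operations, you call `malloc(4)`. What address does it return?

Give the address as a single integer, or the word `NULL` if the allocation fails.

Op 1: a = malloc(3) -> a = 0; heap: [0-2 ALLOC][3-25 FREE]
Op 2: b = malloc(5) -> b = 3; heap: [0-2 ALLOC][3-7 ALLOC][8-25 FREE]
Op 3: b = realloc(b, 12) -> b = 3; heap: [0-2 ALLOC][3-14 ALLOC][15-25 FREE]
Op 4: c = malloc(3) -> c = 15; heap: [0-2 ALLOC][3-14 ALLOC][15-17 ALLOC][18-25 FREE]
Op 5: c = realloc(c, 12) -> NULL (c unchanged); heap: [0-2 ALLOC][3-14 ALLOC][15-17 ALLOC][18-25 FREE]
Op 6: free(b) -> (freed b); heap: [0-2 ALLOC][3-14 FREE][15-17 ALLOC][18-25 FREE]
Op 7: d = malloc(7) -> d = 3; heap: [0-2 ALLOC][3-9 ALLOC][10-14 FREE][15-17 ALLOC][18-25 FREE]
Op 8: c = realloc(c, 12) -> NULL (c unchanged); heap: [0-2 ALLOC][3-9 ALLOC][10-14 FREE][15-17 ALLOC][18-25 FREE]
malloc(4): first-fit scan over [0-2 ALLOC][3-9 ALLOC][10-14 FREE][15-17 ALLOC][18-25 FREE] -> 10

Answer: 10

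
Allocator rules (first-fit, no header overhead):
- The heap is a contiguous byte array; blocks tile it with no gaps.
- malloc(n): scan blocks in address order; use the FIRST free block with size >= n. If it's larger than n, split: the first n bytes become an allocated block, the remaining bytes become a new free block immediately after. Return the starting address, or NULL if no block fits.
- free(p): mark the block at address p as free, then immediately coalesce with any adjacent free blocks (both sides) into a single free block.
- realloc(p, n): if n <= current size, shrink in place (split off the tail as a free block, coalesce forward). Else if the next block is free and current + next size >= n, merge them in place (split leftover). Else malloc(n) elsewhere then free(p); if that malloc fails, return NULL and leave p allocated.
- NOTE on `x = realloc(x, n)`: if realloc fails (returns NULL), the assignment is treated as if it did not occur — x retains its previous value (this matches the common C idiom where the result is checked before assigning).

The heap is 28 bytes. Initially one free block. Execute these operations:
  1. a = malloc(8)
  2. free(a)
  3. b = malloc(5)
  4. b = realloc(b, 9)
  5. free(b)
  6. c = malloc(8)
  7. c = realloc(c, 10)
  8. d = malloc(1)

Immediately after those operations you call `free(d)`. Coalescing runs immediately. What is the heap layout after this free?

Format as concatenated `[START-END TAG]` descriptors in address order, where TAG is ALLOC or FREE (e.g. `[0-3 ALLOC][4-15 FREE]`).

Answer: [0-9 ALLOC][10-27 FREE]

Derivation:
Op 1: a = malloc(8) -> a = 0; heap: [0-7 ALLOC][8-27 FREE]
Op 2: free(a) -> (freed a); heap: [0-27 FREE]
Op 3: b = malloc(5) -> b = 0; heap: [0-4 ALLOC][5-27 FREE]
Op 4: b = realloc(b, 9) -> b = 0; heap: [0-8 ALLOC][9-27 FREE]
Op 5: free(b) -> (freed b); heap: [0-27 FREE]
Op 6: c = malloc(8) -> c = 0; heap: [0-7 ALLOC][8-27 FREE]
Op 7: c = realloc(c, 10) -> c = 0; heap: [0-9 ALLOC][10-27 FREE]
Op 8: d = malloc(1) -> d = 10; heap: [0-9 ALLOC][10-10 ALLOC][11-27 FREE]
free(d): d = 10 -> block [10-10 ALLOC]; mark free, coalesce with adjacent free neighbors -> [0-9 ALLOC][10-27 FREE]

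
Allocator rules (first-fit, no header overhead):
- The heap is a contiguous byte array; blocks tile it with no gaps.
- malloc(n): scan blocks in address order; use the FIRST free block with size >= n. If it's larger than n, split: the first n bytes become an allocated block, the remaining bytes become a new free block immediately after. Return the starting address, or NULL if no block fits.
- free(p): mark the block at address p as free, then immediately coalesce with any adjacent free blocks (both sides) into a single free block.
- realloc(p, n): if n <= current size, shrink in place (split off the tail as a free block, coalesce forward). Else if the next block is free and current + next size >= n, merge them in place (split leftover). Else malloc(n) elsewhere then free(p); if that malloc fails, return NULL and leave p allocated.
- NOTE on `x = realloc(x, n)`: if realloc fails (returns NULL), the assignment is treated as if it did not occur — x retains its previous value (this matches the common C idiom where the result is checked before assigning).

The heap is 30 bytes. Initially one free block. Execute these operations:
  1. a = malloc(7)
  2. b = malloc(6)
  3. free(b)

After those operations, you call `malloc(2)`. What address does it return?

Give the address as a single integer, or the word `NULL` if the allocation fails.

Op 1: a = malloc(7) -> a = 0; heap: [0-6 ALLOC][7-29 FREE]
Op 2: b = malloc(6) -> b = 7; heap: [0-6 ALLOC][7-12 ALLOC][13-29 FREE]
Op 3: free(b) -> (freed b); heap: [0-6 ALLOC][7-29 FREE]
malloc(2): first-fit scan over [0-6 ALLOC][7-29 FREE] -> 7

Answer: 7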